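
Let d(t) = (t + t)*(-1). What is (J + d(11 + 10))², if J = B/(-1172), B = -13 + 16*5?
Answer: 2429602681/1373584 ≈ 1768.8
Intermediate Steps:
B = 67 (B = -13 + 80 = 67)
d(t) = -2*t (d(t) = (2*t)*(-1) = -2*t)
J = -67/1172 (J = 67/(-1172) = 67*(-1/1172) = -67/1172 ≈ -0.057167)
(J + d(11 + 10))² = (-67/1172 - 2*(11 + 10))² = (-67/1172 - 2*21)² = (-67/1172 - 42)² = (-49291/1172)² = 2429602681/1373584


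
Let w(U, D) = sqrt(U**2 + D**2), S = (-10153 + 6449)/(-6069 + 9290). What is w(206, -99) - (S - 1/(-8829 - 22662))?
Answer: 116639443/101432511 + sqrt(52237) ≈ 229.70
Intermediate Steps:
S = -3704/3221 ≈ -1.1500
w(U, D) = sqrt(D**2 + U**2)
w(206, -99) - (S - 1/(-8829 - 22662)) = sqrt((-99)**2 + 206**2) - (-3704/3221 - 1/(-8829 - 22662)) = sqrt(9801 + 42436) - (-3704/3221 - 1/(-31491)) = sqrt(52237) - (-3704/3221 - 1*(-1/31491)) = sqrt(52237) - (-3704/3221 + 1/31491) = sqrt(52237) - 1*(-116639443/101432511) = sqrt(52237) + 116639443/101432511 = 116639443/101432511 + sqrt(52237)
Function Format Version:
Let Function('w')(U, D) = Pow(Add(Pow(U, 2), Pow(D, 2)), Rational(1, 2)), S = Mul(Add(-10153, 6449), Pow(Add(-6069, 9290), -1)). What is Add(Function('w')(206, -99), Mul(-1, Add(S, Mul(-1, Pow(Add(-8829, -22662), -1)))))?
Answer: Add(Rational(116639443, 101432511), Pow(52237, Rational(1, 2))) ≈ 229.70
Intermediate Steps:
S = Rational(-3704, 3221) (S = Mul(-3704, Pow(3221, -1)) = Mul(-3704, Rational(1, 3221)) = Rational(-3704, 3221) ≈ -1.1500)
Function('w')(U, D) = Pow(Add(Pow(D, 2), Pow(U, 2)), Rational(1, 2))
Add(Function('w')(206, -99), Mul(-1, Add(S, Mul(-1, Pow(Add(-8829, -22662), -1))))) = Add(Pow(Add(Pow(-99, 2), Pow(206, 2)), Rational(1, 2)), Mul(-1, Add(Rational(-3704, 3221), Mul(-1, Pow(Add(-8829, -22662), -1))))) = Add(Pow(Add(9801, 42436), Rational(1, 2)), Mul(-1, Add(Rational(-3704, 3221), Mul(-1, Pow(-31491, -1))))) = Add(Pow(52237, Rational(1, 2)), Mul(-1, Add(Rational(-3704, 3221), Mul(-1, Rational(-1, 31491))))) = Add(Pow(52237, Rational(1, 2)), Mul(-1, Add(Rational(-3704, 3221), Rational(1, 31491)))) = Add(Pow(52237, Rational(1, 2)), Mul(-1, Rational(-116639443, 101432511))) = Add(Pow(52237, Rational(1, 2)), Rational(116639443, 101432511)) = Add(Rational(116639443, 101432511), Pow(52237, Rational(1, 2)))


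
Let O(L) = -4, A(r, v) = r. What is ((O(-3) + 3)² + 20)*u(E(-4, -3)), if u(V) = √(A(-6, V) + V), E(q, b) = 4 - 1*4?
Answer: 21*I*√6 ≈ 51.439*I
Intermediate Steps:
E(q, b) = 0 (E(q, b) = 4 - 4 = 0)
u(V) = √(-6 + V)
((O(-3) + 3)² + 20)*u(E(-4, -3)) = ((-4 + 3)² + 20)*√(-6 + 0) = ((-1)² + 20)*√(-6) = (1 + 20)*(I*√6) = 21*(I*√6) = 21*I*√6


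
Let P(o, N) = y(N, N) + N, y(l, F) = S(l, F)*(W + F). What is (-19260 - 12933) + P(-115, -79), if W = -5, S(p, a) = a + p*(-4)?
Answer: -52180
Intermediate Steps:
S(p, a) = a - 4*p
y(l, F) = (-5 + F)*(F - 4*l) (y(l, F) = (F - 4*l)*(-5 + F) = (-5 + F)*(F - 4*l))
P(o, N) = N - 3*N*(-5 + N) (P(o, N) = (-5 + N)*(N - 4*N) + N = (-5 + N)*(-3*N) + N = -3*N*(-5 + N) + N = N - 3*N*(-5 + N))
(-19260 - 12933) + P(-115, -79) = (-19260 - 12933) - 79*(16 - 3*(-79)) = -32193 - 79*(16 + 237) = -32193 - 79*253 = -32193 - 19987 = -52180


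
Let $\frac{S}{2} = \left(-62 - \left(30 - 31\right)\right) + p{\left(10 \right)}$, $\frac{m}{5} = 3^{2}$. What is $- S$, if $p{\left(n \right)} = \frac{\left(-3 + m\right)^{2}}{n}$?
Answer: $- \frac{1154}{5} \approx -230.8$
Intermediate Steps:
$m = 45$ ($m = 5 \cdot 3^{2} = 5 \cdot 9 = 45$)
$p{\left(n \right)} = \frac{1764}{n}$ ($p{\left(n \right)} = \frac{\left(-3 + 45\right)^{2}}{n} = \frac{42^{2}}{n} = \frac{1764}{n}$)
$S = \frac{1154}{5}$ ($S = 2 \left(\left(-62 - \left(30 - 31\right)\right) + \frac{1764}{10}\right) = 2 \left(\left(-62 - -1\right) + 1764 \cdot \frac{1}{10}\right) = 2 \left(\left(-62 + 1\right) + \frac{882}{5}\right) = 2 \left(-61 + \frac{882}{5}\right) = 2 \cdot \frac{577}{5} = \frac{1154}{5} \approx 230.8$)
$- S = \left(-1\right) \frac{1154}{5} = - \frac{1154}{5}$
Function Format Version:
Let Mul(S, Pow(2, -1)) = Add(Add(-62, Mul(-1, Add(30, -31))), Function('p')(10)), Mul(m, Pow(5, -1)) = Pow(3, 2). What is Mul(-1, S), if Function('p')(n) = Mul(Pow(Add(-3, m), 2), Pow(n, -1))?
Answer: Rational(-1154, 5) ≈ -230.80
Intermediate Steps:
m = 45 (m = Mul(5, Pow(3, 2)) = Mul(5, 9) = 45)
Function('p')(n) = Mul(1764, Pow(n, -1)) (Function('p')(n) = Mul(Pow(Add(-3, 45), 2), Pow(n, -1)) = Mul(Pow(42, 2), Pow(n, -1)) = Mul(1764, Pow(n, -1)))
S = Rational(1154, 5) (S = Mul(2, Add(Add(-62, Mul(-1, Add(30, -31))), Mul(1764, Pow(10, -1)))) = Mul(2, Add(Add(-62, Mul(-1, -1)), Mul(1764, Rational(1, 10)))) = Mul(2, Add(Add(-62, 1), Rational(882, 5))) = Mul(2, Add(-61, Rational(882, 5))) = Mul(2, Rational(577, 5)) = Rational(1154, 5) ≈ 230.80)
Mul(-1, S) = Mul(-1, Rational(1154, 5)) = Rational(-1154, 5)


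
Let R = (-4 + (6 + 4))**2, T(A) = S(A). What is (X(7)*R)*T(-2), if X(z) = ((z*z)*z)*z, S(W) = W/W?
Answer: 86436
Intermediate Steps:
S(W) = 1
T(A) = 1
X(z) = z**4 (X(z) = (z**2*z)*z = z**3*z = z**4)
R = 36 (R = (-4 + 10)**2 = 6**2 = 36)
(X(7)*R)*T(-2) = (7**4*36)*1 = (2401*36)*1 = 86436*1 = 86436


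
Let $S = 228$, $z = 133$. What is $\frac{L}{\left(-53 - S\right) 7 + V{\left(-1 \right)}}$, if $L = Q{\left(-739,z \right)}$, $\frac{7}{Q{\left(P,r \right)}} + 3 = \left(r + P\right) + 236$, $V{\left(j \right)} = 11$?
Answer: $\frac{7}{729588} \approx 9.5945 \cdot 10^{-6}$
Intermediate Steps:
$Q{\left(P,r \right)} = \frac{7}{233 + P + r}$ ($Q{\left(P,r \right)} = \frac{7}{-3 + \left(\left(r + P\right) + 236\right)} = \frac{7}{-3 + \left(\left(P + r\right) + 236\right)} = \frac{7}{-3 + \left(236 + P + r\right)} = \frac{7}{233 + P + r}$)
$L = - \frac{7}{373}$ ($L = \frac{7}{233 - 739 + 133} = \frac{7}{-373} = 7 \left(- \frac{1}{373}\right) = - \frac{7}{373} \approx -0.018767$)
$\frac{L}{\left(-53 - S\right) 7 + V{\left(-1 \right)}} = - \frac{7}{373 \left(\left(-53 - 228\right) 7 + 11\right)} = - \frac{7}{373 \left(\left(-281\right) 7 + 11\right)} = - \frac{7}{373 \left(-1967 + 11\right)} = - \frac{7}{373 \left(-1956\right)} = \left(- \frac{7}{373}\right) \left(- \frac{1}{1956}\right) = \frac{7}{729588}$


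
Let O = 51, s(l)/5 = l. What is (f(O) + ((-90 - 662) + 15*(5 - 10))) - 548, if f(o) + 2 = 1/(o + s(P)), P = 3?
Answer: -90881/66 ≈ -1377.0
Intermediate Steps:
s(l) = 5*l
f(o) = -2 + 1/(15 + o) (f(o) = -2 + 1/(o + 5*3) = -2 + 1/(o + 15) = -2 + 1/(15 + o))
(f(O) + ((-90 - 662) + 15*(5 - 10))) - 548 = ((-29 - 2*51)/(15 + 51) + ((-90 - 662) + 15*(5 - 10))) - 548 = ((-29 - 102)/66 + (-752 + 15*(-5))) - 548 = ((1/66)*(-131) + (-752 - 75)) - 548 = (-131/66 - 827) - 548 = -54713/66 - 548 = -90881/66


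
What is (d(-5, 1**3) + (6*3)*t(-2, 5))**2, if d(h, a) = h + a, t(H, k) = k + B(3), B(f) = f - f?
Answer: 7396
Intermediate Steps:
B(f) = 0
t(H, k) = k (t(H, k) = k + 0 = k)
d(h, a) = a + h
(d(-5, 1**3) + (6*3)*t(-2, 5))**2 = ((1**3 - 5) + (6*3)*5)**2 = ((1 - 5) + 18*5)**2 = (-4 + 90)**2 = 86**2 = 7396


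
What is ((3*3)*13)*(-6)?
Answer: -702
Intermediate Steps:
((3*3)*13)*(-6) = (9*13)*(-6) = 117*(-6) = -702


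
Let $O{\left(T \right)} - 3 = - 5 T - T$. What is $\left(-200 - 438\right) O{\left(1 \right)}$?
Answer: $1914$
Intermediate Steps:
$O{\left(T \right)} = 3 - 6 T$
$\left(-200 - 438\right) O{\left(1 \right)} = \left(-200 - 438\right) \left(3 - 6\right) = \left(-638\right) \left(-3\right) = 1914$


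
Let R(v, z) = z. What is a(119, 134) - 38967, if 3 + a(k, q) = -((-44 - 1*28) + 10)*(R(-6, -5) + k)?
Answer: -31902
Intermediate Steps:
a(k, q) = -313 + 62*k (a(k, q) = -3 - ((-44 - 1*28) + 10)*(-5 + k) = -3 - ((-44 - 28) + 10)*(-5 + k) = -3 - (-72 + 10)*(-5 + k) = -3 - (-62)*(-5 + k) = -3 - (310 - 62*k) = -3 + (-310 + 62*k) = -313 + 62*k)
a(119, 134) - 38967 = (-313 + 62*119) - 38967 = (-313 + 7378) - 38967 = 7065 - 38967 = -31902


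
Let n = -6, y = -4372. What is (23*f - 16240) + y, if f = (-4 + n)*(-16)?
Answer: -16932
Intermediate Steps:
f = 160 (f = (-4 - 6)*(-16) = -10*(-16) = 160)
(23*f - 16240) + y = (23*160 - 16240) - 4372 = (3680 - 16240) - 4372 = -12560 - 4372 = -16932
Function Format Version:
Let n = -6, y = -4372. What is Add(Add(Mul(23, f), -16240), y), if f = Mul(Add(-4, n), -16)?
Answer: -16932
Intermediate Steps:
f = 160 (f = Mul(Add(-4, -6), -16) = Mul(-10, -16) = 160)
Add(Add(Mul(23, f), -16240), y) = Add(Add(Mul(23, 160), -16240), -4372) = Add(Add(3680, -16240), -4372) = Add(-12560, -4372) = -16932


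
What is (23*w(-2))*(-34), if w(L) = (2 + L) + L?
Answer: 1564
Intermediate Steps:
w(L) = 2 + 2*L
(23*w(-2))*(-34) = (23*(2 + 2*(-2)))*(-34) = (23*(2 - 4))*(-34) = (23*(-2))*(-34) = -46*(-34) = 1564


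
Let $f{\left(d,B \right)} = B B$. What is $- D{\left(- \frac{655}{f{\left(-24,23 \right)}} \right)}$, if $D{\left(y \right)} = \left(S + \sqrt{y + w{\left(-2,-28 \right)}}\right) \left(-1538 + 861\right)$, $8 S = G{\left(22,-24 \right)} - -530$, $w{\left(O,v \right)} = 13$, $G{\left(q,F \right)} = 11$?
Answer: $\frac{366257}{8} + \frac{677 \sqrt{6222}}{23} \approx 48104.0$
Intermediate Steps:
$f{\left(d,B \right)} = B^{2}$
$S = \frac{541}{8}$ ($S = \frac{11 - -530}{8} = \frac{11 + 530}{8} = \frac{1}{8} \cdot 541 = \frac{541}{8} \approx 67.625$)
$D{\left(y \right)} = - \frac{366257}{8} - 677 \sqrt{13 + y}$ ($D{\left(y \right)} = \left(\frac{541}{8} + \sqrt{y + 13}\right) \left(-1538 + 861\right) = \left(\frac{541}{8} + \sqrt{13 + y}\right) \left(-677\right) = - \frac{366257}{8} - 677 \sqrt{13 + y}$)
$- D{\left(- \frac{655}{f{\left(-24,23 \right)}} \right)} = - (- \frac{366257}{8} - 677 \sqrt{13 - \frac{655}{23^{2}}}) = - (- \frac{366257}{8} - 677 \sqrt{13 - \frac{655}{529}}) = - (- \frac{366257}{8} - 677 \sqrt{\frac{6222}{529}}) = - (- \frac{366257}{8} - 677 \frac{\sqrt{6222}}{23}) = - (- \frac{366257}{8} - \frac{677 \sqrt{6222}}{23}) = \frac{366257}{8} + \frac{677 \sqrt{6222}}{23}$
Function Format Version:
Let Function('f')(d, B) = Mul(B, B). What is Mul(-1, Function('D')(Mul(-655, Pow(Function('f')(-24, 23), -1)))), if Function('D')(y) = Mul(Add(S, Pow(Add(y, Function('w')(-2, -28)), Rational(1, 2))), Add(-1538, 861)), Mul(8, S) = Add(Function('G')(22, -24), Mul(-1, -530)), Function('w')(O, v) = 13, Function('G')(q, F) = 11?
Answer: Add(Rational(366257, 8), Mul(Rational(677, 23), Pow(6222, Rational(1, 2)))) ≈ 48104.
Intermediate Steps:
Function('f')(d, B) = Pow(B, 2)
S = Rational(541, 8) (S = Mul(Rational(1, 8), Add(11, Mul(-1, -530))) = Mul(Rational(1, 8), Add(11, 530)) = Mul(Rational(1, 8), 541) = Rational(541, 8) ≈ 67.625)
Function('D')(y) = Add(Rational(-366257, 8), Mul(-677, Pow(Add(13, y), Rational(1, 2)))) (Function('D')(y) = Mul(Add(Rational(541, 8), Pow(Add(y, 13), Rational(1, 2))), Add(-1538, 861)) = Mul(Add(Rational(541, 8), Pow(Add(13, y), Rational(1, 2))), -677) = Add(Rational(-366257, 8), Mul(-677, Pow(Add(13, y), Rational(1, 2)))))
Mul(-1, Function('D')(Mul(-655, Pow(Function('f')(-24, 23), -1)))) = Mul(-1, Add(Rational(-366257, 8), Mul(-677, Pow(Add(13, Mul(-655, Pow(Pow(23, 2), -1))), Rational(1, 2))))) = Mul(-1, Add(Rational(-366257, 8), Mul(-677, Pow(Add(13, Mul(-655, Pow(529, -1))), Rational(1, 2))))) = Mul(-1, Add(Rational(-366257, 8), Mul(-677, Pow(Add(13, Mul(-655, Rational(1, 529))), Rational(1, 2))))) = Mul(-1, Add(Rational(-366257, 8), Mul(-677, Pow(Add(13, Rational(-655, 529)), Rational(1, 2))))) = Mul(-1, Add(Rational(-366257, 8), Mul(-677, Pow(Rational(6222, 529), Rational(1, 2))))) = Mul(-1, Add(Rational(-366257, 8), Mul(-677, Mul(Rational(1, 23), Pow(6222, Rational(1, 2)))))) = Mul(-1, Add(Rational(-366257, 8), Mul(Rational(-677, 23), Pow(6222, Rational(1, 2))))) = Add(Rational(366257, 8), Mul(Rational(677, 23), Pow(6222, Rational(1, 2))))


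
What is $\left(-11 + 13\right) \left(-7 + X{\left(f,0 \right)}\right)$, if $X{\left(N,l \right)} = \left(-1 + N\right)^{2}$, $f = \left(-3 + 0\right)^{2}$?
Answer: $114$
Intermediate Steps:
$f = 9$ ($f = \left(-3\right)^{2} = 9$)
$\left(-11 + 13\right) \left(-7 + X{\left(f,0 \right)}\right) = \left(-11 + 13\right) \left(-7 + \left(-1 + 9\right)^{2}\right) = 2 \left(-7 + 8^{2}\right) = 2 \left(-7 + 64\right) = 2 \cdot 57 = 114$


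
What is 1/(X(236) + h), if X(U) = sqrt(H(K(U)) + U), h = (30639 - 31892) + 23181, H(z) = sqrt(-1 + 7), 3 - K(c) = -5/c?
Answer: 1/(21928 + sqrt(236 + sqrt(6))) ≈ 4.5572e-5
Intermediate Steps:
K(c) = 3 + 5/c (K(c) = 3 - (-5)/c = 3 + 5/c)
H(z) = sqrt(6)
h = 21928 (h = -1253 + 23181 = 21928)
X(U) = sqrt(U + sqrt(6)) (X(U) = sqrt(sqrt(6) + U) = sqrt(U + sqrt(6)))
1/(X(236) + h) = 1/(sqrt(236 + sqrt(6)) + 21928) = 1/(21928 + sqrt(236 + sqrt(6)))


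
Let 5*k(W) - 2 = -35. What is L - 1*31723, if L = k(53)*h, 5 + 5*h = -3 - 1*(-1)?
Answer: -792844/25 ≈ -31714.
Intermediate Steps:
k(W) = -33/5 (k(W) = ⅖ + (⅕)*(-35) = ⅖ - 7 = -33/5)
h = -7/5 (h = -1 + (-3 - 1*(-1))/5 = -1 + (-3 + 1)/5 = -1 + (⅕)*(-2) = -1 - ⅖ = -7/5 ≈ -1.4000)
L = 231/25 (L = -33/5*(-7/5) = 231/25 ≈ 9.2400)
L - 1*31723 = 231/25 - 1*31723 = 231/25 - 31723 = -792844/25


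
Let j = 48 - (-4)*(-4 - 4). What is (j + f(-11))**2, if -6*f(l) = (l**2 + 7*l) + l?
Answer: 441/4 ≈ 110.25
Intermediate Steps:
j = 16 (j = 48 - (-4)*(-8) = 48 - 1*32 = 48 - 32 = 16)
f(l) = -4*l/3 - l**2/6 (f(l) = -((l**2 + 7*l) + l)/6 = -(l**2 + 8*l)/6 = -4*l/3 - l**2/6)
(j + f(-11))**2 = (16 - 1/6*(-11)*(8 - 11))**2 = (16 - 1/6*(-11)*(-3))**2 = (16 - 11/2)**2 = (21/2)**2 = 441/4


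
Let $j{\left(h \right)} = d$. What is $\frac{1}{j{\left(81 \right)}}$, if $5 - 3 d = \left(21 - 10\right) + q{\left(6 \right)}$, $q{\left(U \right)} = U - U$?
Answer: $- \frac{1}{2} \approx -0.5$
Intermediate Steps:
$q{\left(U \right)} = 0$
$d = -2$ ($d = \frac{5}{3} - \frac{\left(21 - 10\right) + 0}{3} = \frac{5}{3} - \frac{11 + 0}{3} = \frac{5}{3} - \frac{11}{3} = -2$)
$j{\left(h \right)} = -2$
$\frac{1}{j{\left(81 \right)}} = \frac{1}{-2} = - \frac{1}{2}$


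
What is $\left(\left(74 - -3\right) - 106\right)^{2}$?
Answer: $841$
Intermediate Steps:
$\left(\left(74 - -3\right) - 106\right)^{2} = \left(\left(74 + 3\right) - 106\right)^{2} = \left(77 - 106\right)^{2} = \left(-29\right)^{2} = 841$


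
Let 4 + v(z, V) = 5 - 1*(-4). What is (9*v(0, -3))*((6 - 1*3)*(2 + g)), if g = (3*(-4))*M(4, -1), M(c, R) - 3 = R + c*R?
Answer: 3510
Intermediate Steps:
v(z, V) = 5 (v(z, V) = -4 + (5 - 1*(-4)) = -4 + (5 + 4) = -4 + 9 = 5)
M(c, R) = 3 + R + R*c (M(c, R) = 3 + (R + c*R) = 3 + (R + R*c) = 3 + R + R*c)
g = 24 (g = (3*(-4))*(3 - 1 - 1*4) = -12*(3 - 1 - 4) = -12*(-2) = 24)
(9*v(0, -3))*((6 - 1*3)*(2 + g)) = (9*5)*((6 - 1*3)*(2 + 24)) = 45*((6 - 3)*26) = 45*(3*26) = 45*78 = 3510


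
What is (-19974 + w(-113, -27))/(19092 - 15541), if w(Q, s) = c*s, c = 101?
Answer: -22701/3551 ≈ -6.3928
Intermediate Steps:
w(Q, s) = 101*s
(-19974 + w(-113, -27))/(19092 - 15541) = (-19974 + 101*(-27))/(19092 - 15541) = (-19974 - 2727)/3551 = -22701*1/3551 = -22701/3551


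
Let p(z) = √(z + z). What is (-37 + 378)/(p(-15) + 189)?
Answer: 21483/11917 - 341*I*√30/35751 ≈ 1.8027 - 0.052243*I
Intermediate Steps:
p(z) = √2*√z (p(z) = √(2*z) = √2*√z)
(-37 + 378)/(p(-15) + 189) = (-37 + 378)/(√2*√(-15) + 189) = 341/(√2*(I*√15) + 189) = 341/(I*√30 + 189) = 341/(189 + I*√30)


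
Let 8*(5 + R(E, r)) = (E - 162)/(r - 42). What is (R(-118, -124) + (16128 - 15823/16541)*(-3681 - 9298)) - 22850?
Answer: -574795361583645/2745806 ≈ -2.0934e+8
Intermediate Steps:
R(E, r) = -5 + (-162 + E)/(8*(-42 + r)) (R(E, r) = -5 + ((E - 162)/(r - 42))/8 = -5 + ((-162 + E)/(-42 + r))/8 = -5 + (-162 + E)/(8*(-42 + r)))
(R(-118, -124) + (16128 - 15823/16541)*(-3681 - 9298)) - 22850 = ((1518 - 118 - 40*(-124))/(8*(-42 - 124)) + (16128 - 15823/16541)*(-3681 - 9298)) - 22850 = ((1/8)*(1518 - 118 + 4960)/(-166) + (16128 - 15823*1/16541)*(-12979)) - 22850 = ((1/8)*(-1/166)*6360 + (16128 - 15823/16541)*(-12979)) - 22850 = (-795/166 + (266757425/16541)*(-12979)) - 22850 = (-795/166 - 3462244619075/16541) - 22850 = -574732619916545/2745806 - 22850 = -574795361583645/2745806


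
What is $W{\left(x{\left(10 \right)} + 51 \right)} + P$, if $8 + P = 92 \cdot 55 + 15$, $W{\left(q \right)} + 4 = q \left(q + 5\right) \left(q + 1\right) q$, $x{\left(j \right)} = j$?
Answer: $15231395$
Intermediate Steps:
$W{\left(q \right)} = -4 + q^{2} \left(1 + q\right) \left(5 + q\right)$ ($W{\left(q \right)} = -4 + q \left(q + 5\right) \left(q + 1\right) q = -4 + q \left(5 + q\right) \left(1 + q\right) q = -4 + q \left(1 + q\right) \left(5 + q\right) q = -4 + q^{2} \left(1 + q\right) \left(5 + q\right)$)
$P = 5067$ ($P = -8 + \left(92 \cdot 55 + 15\right) = -8 + \left(5060 + 15\right) = -8 + 5075 = 5067$)
$W{\left(x{\left(10 \right)} + 51 \right)} + P = \left(-4 + \left(10 + 51\right)^{4} + 5 \left(10 + 51\right)^{2} + 6 \left(10 + 51\right)^{3}\right) + 5067 = \left(-4 + 61^{4} + 5 \cdot 61^{2} + 6 \cdot 61^{3}\right) + 5067 = \left(-4 + 13845841 + 5 \cdot 3721 + 6 \cdot 226981\right) + 5067 = \left(-4 + 13845841 + 18605 + 1361886\right) + 5067 = 15226328 + 5067 = 15231395$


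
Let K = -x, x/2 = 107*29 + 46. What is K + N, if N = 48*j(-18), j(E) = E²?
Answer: 9254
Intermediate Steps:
x = 6298 (x = 2*(107*29 + 46) = 2*(3103 + 46) = 2*3149 = 6298)
N = 15552 (N = 48*(-18)² = 48*324 = 15552)
K = -6298 (K = -1*6298 = -6298)
K + N = -6298 + 15552 = 9254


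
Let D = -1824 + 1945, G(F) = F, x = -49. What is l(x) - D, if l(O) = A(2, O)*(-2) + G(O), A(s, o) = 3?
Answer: -176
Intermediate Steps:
l(O) = -6 + O (l(O) = 3*(-2) + O = -6 + O)
D = 121
l(x) - D = (-6 - 49) - 1*121 = -55 - 121 = -176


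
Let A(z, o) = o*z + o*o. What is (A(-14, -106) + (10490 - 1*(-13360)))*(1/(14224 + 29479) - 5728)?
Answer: -9154596734310/43703 ≈ -2.0947e+8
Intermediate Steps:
A(z, o) = o² + o*z (A(z, o) = o*z + o² = o² + o*z)
(A(-14, -106) + (10490 - 1*(-13360)))*(1/(14224 + 29479) - 5728) = (-106*(-106 - 14) + (10490 - 1*(-13360)))*(1/(14224 + 29479) - 5728) = (-106*(-120) + (10490 + 13360))*(1/43703 - 5728) = (12720 + 23850)*(1/43703 - 5728) = 36570*(-250330783/43703) = -9154596734310/43703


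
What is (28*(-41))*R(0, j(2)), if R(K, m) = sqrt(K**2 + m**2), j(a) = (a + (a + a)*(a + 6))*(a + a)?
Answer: -156128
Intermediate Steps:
j(a) = 2*a*(a + 2*a*(6 + a)) (j(a) = (a + (2*a)*(6 + a))*(2*a) = (a + 2*a*(6 + a))*(2*a) = 2*a*(a + 2*a*(6 + a)))
(28*(-41))*R(0, j(2)) = (28*(-41))*sqrt(0**2 + (2**2*(26 + 4*2))**2) = -1148*sqrt(0 + (4*(26 + 8))**2) = -1148*sqrt(0 + (4*34)**2) = -1148*sqrt(0 + 136**2) = -1148*sqrt(0 + 18496) = -1148*sqrt(18496) = -1148*136 = -156128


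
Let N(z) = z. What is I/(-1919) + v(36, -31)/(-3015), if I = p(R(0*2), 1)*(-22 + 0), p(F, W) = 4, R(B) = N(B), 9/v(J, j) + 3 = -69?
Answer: 2124479/46286280 ≈ 0.045899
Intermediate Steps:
v(J, j) = -1/8 (v(J, j) = 9/(-3 - 69) = 9/(-72) = 9*(-1/72) = -1/8)
R(B) = B
I = -88 (I = 4*(-22 + 0) = 4*(-22) = -88)
I/(-1919) + v(36, -31)/(-3015) = -88/(-1919) - 1/8/(-3015) = -88*(-1/1919) - 1/8*(-1/3015) = 88/1919 + 1/24120 = 2124479/46286280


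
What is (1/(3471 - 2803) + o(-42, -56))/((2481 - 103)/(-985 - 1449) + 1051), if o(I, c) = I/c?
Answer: 305467/426811252 ≈ 0.00071570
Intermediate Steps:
(1/(3471 - 2803) + o(-42, -56))/((2481 - 103)/(-985 - 1449) + 1051) = (1/(3471 - 2803) - 42/(-56))/((2481 - 103)/(-985 - 1449) + 1051) = (1/668 - 42*(-1/56))/(2378/(-2434) + 1051) = (1/668 + ¾)/(2378*(-1/2434) + 1051) = 251/(334*(-1189/1217 + 1051)) = 251/(334*(1277878/1217)) = (251/334)*(1217/1277878) = 305467/426811252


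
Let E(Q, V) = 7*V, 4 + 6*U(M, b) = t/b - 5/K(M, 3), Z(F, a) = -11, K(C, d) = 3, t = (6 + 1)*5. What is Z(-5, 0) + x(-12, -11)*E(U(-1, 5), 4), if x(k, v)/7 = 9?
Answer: 1753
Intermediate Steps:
t = 35 (t = 7*5 = 35)
x(k, v) = 63 (x(k, v) = 7*9 = 63)
U(M, b) = -17/18 + 35/(6*b) (U(M, b) = -2/3 + (35/b - 5/3)/6 = -2/3 + (-5/3 + 35/b)/6 = -2/3 + (-5/18 + 35/(6*b)) = -17/18 + 35/(6*b))
Z(-5, 0) + x(-12, -11)*E(U(-1, 5), 4) = -11 + 63*(7*4) = -11 + 63*28 = -11 + 1764 = 1753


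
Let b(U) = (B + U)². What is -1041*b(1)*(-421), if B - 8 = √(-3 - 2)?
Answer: 33307836 + 7888698*I*√5 ≈ 3.3308e+7 + 1.764e+7*I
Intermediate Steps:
B = 8 + I*√5 (B = 8 + √(-3 - 2) = 8 + √(-5) = 8 + I*√5 ≈ 8.0 + 2.2361*I)
b(U) = (8 + U + I*√5)² (b(U) = ((8 + I*√5) + U)² = (8 + U + I*√5)²)
-1041*b(1)*(-421) = -1041*(8 + 1 + I*√5)²*(-421) = -1041*(9 + I*√5)²*(-421) = -(-438261)*(9 + I*√5)² = 438261*(9 + I*√5)²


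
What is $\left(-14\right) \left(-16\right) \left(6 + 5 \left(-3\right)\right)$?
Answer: $-2016$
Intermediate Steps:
$\left(-14\right) \left(-16\right) \left(6 + 5 \left(-3\right)\right) = 224 \left(6 - 15\right) = 224 \left(-9\right) = -2016$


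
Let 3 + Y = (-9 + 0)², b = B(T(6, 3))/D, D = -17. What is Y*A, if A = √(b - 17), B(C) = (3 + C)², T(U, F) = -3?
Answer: 78*I*√17 ≈ 321.6*I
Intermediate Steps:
b = 0 (b = (3 - 3)²/(-17) = 0²*(-1/17) = 0*(-1/17) = 0)
A = I*√17 (A = √(0 - 17) = √(-17) = I*√17 ≈ 4.1231*I)
Y = 78 (Y = -3 + (-9 + 0)² = -3 + (-9)² = -3 + 81 = 78)
Y*A = 78*(I*√17) = 78*I*√17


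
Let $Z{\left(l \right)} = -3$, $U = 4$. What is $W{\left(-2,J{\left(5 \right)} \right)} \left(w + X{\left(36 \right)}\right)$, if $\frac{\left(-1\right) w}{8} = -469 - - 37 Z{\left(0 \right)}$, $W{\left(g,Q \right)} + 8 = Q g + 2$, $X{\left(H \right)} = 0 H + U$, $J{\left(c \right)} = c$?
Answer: $-74304$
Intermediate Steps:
$X{\left(H \right)} = 4$ ($X{\left(H \right)} = 0 H + 4 = 0 + 4 = 4$)
$W{\left(g,Q \right)} = -6 + Q g$ ($W{\left(g,Q \right)} = -8 + \left(Q g + 2\right) = -8 + \left(2 + Q g\right) = -6 + Q g$)
$w = 4640$ ($w = - 8 \left(-469 - \left(-37\right) \left(-3\right)\right) = - 8 \left(-469 - 111\right) = \left(-8\right) \left(-580\right) = 4640$)
$W{\left(-2,J{\left(5 \right)} \right)} \left(w + X{\left(36 \right)}\right) = \left(-6 + 5 \left(-2\right)\right) \left(4640 + 4\right) = \left(-6 - 10\right) 4644 = \left(-16\right) 4644 = -74304$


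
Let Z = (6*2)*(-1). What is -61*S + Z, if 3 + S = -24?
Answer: 1635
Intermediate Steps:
S = -27 (S = -3 - 24 = -27)
Z = -12 (Z = 12*(-1) = -12)
-61*S + Z = -61*(-27) - 12 = 1647 - 12 = 1635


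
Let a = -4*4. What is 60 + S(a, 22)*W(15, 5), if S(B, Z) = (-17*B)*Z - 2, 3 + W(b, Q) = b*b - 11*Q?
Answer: 999054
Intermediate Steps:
a = -16
W(b, Q) = -3 + b² - 11*Q (W(b, Q) = -3 + (b*b - 11*Q) = -3 + (b² - 11*Q) = -3 + b² - 11*Q)
S(B, Z) = -2 - 17*B*Z (S(B, Z) = -17*B*Z - 2 = -2 - 17*B*Z)
60 + S(a, 22)*W(15, 5) = 60 + (-2 - 17*(-16)*22)*(-3 + 15² - 11*5) = 60 + (-2 + 5984)*(-3 + 225 - 55) = 60 + 5982*167 = 60 + 998994 = 999054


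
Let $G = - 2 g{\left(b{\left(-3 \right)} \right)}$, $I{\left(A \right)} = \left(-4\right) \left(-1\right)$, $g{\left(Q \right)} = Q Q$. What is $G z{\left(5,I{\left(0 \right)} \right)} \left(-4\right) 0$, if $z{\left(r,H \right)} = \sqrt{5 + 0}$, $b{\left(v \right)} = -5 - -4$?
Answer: $0$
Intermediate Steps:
$b{\left(v \right)} = -1$ ($b{\left(v \right)} = -5 + 4 = -1$)
$g{\left(Q \right)} = Q^{2}$
$I{\left(A \right)} = 4$
$z{\left(r,H \right)} = \sqrt{5}$
$G = -2$ ($G = - 2 \left(-1\right)^{2} = \left(-2\right) 1 = -2$)
$G z{\left(5,I{\left(0 \right)} \right)} \left(-4\right) 0 = - 2 \sqrt{5} \left(-4\right) 0 = - 2 - 4 \sqrt{5} \cdot 0 = \left(-2\right) 0 = 0$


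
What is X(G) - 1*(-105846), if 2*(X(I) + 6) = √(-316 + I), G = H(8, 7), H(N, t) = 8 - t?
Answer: 105840 + 3*I*√35/2 ≈ 1.0584e+5 + 8.8741*I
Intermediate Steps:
G = 1 (G = 8 - 1*7 = 8 - 7 = 1)
X(I) = -6 + √(-316 + I)/2
X(G) - 1*(-105846) = (-6 + √(-316 + 1)/2) - 1*(-105846) = (-6 + √(-315)/2) + 105846 = (-6 + (3*I*√35)/2) + 105846 = (-6 + 3*I*√35/2) + 105846 = 105840 + 3*I*√35/2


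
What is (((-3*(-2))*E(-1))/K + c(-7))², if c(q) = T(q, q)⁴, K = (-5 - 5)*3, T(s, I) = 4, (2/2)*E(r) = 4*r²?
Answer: 1628176/25 ≈ 65127.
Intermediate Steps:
E(r) = 4*r²
K = -30 (K = -10*3 = -30)
c(q) = 256 (c(q) = 4⁴ = 256)
(((-3*(-2))*E(-1))/K + c(-7))² = (((-3*(-2))*(4*(-1)²))/(-30) + 256)² = ((6*(4*1))*(-1/30) + 256)² = ((6*4)*(-1/30) + 256)² = (24*(-1/30) + 256)² = (-⅘ + 256)² = (1276/5)² = 1628176/25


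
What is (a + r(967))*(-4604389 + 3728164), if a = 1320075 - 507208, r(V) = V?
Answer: -713101696650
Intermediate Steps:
a = 812867
(a + r(967))*(-4604389 + 3728164) = (812867 + 967)*(-4604389 + 3728164) = 813834*(-876225) = -713101696650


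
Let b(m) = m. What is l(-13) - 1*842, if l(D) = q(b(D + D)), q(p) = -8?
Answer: -850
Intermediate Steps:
l(D) = -8
l(-13) - 1*842 = -8 - 1*842 = -8 - 842 = -850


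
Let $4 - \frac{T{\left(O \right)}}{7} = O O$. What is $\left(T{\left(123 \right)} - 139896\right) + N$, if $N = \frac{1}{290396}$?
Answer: $- \frac{71370915315}{290396} \approx -2.4577 \cdot 10^{5}$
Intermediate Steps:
$N = \frac{1}{290396} \approx 3.4436 \cdot 10^{-6}$
$T{\left(O \right)} = 28 - 7 O^{2}$ ($T{\left(O \right)} = 28 - 7 O O = 28 - 7 O^{2}$)
$\left(T{\left(123 \right)} - 139896\right) + N = \left(\left(28 - 7 \cdot 123^{2}\right) - 139896\right) + \frac{1}{290396} = \left(\left(28 - 105903\right) - 139896\right) + \frac{1}{290396} = \left(-105875 - 139896\right) + \frac{1}{290396} = -245771 + \frac{1}{290396} = - \frac{71370915315}{290396}$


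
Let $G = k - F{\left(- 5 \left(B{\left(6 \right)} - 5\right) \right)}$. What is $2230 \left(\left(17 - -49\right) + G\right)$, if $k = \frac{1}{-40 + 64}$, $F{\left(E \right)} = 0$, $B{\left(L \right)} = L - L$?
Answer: $\frac{1767275}{12} \approx 1.4727 \cdot 10^{5}$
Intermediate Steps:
$B{\left(L \right)} = 0$
$k = \frac{1}{24} \approx 0.041667$
$G = \frac{1}{24}$ ($G = \frac{1}{24} - 0 = \frac{1}{24} + 0 = \frac{1}{24} \approx 0.041667$)
$2230 \left(\left(17 - -49\right) + G\right) = 2230 \left(\left(17 - -49\right) + \frac{1}{24}\right) = 2230 \left(\left(17 + 49\right) + \frac{1}{24}\right) = 2230 \left(66 + \frac{1}{24}\right) = 2230 \cdot \frac{1585}{24} = \frac{1767275}{12}$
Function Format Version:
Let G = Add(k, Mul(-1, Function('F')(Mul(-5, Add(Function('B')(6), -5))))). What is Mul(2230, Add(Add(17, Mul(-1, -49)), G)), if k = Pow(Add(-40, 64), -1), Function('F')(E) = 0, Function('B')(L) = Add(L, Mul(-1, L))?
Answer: Rational(1767275, 12) ≈ 1.4727e+5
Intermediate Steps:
Function('B')(L) = 0
k = Rational(1, 24) (k = Pow(24, -1) = Rational(1, 24) ≈ 0.041667)
G = Rational(1, 24) (G = Add(Rational(1, 24), Mul(-1, 0)) = Add(Rational(1, 24), 0) = Rational(1, 24) ≈ 0.041667)
Mul(2230, Add(Add(17, Mul(-1, -49)), G)) = Mul(2230, Add(Add(17, Mul(-1, -49)), Rational(1, 24))) = Mul(2230, Add(Add(17, 49), Rational(1, 24))) = Mul(2230, Add(66, Rational(1, 24))) = Mul(2230, Rational(1585, 24)) = Rational(1767275, 12)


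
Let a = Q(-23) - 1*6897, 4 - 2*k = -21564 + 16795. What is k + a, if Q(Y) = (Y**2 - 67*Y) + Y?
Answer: -4927/2 ≈ -2463.5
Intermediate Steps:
Q(Y) = Y**2 - 66*Y
k = 4773/2 (k = 2 - (-21564 + 16795)/2 = 2 - 1/2*(-4769) = 2 + 4769/2 = 4773/2 ≈ 2386.5)
a = -4850 (a = -23*(-66 - 23) - 1*6897 = -23*(-89) - 6897 = 2047 - 6897 = -4850)
k + a = 4773/2 - 4850 = -4927/2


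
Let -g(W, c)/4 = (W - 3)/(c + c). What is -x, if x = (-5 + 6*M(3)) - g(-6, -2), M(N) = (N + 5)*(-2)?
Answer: 92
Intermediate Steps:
g(W, c) = -2*(-3 + W)/c (g(W, c) = -4*(W - 3)/(c + c) = -4*(-3 + W)/(2*c) = -4*(-3 + W)*1/(2*c) = -2*(-3 + W)/c)
M(N) = -10 - 2*N (M(N) = (5 + N)*(-2) = -10 - 2*N)
x = -92 (x = (-5 + 6*(-10 - 2*3)) - 2*(3 - 1*(-6))/(-2) = (-5 + 6*(-10 - 6)) - 2*(-1)*(3 + 6)/2 = (-5 + 6*(-16)) - 2*(-1)*9/2 = (-5 - 96) - 1*(-9) = -101 + 9 = -92)
-x = -1*(-92) = 92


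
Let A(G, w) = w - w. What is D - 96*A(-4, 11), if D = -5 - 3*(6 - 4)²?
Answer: -17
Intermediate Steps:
A(G, w) = 0
D = -17 (D = -5 - 3*2² = -5 - 3*4 = -5 - 12 = -17)
D - 96*A(-4, 11) = -17 - 96*0 = -17 + 0 = -17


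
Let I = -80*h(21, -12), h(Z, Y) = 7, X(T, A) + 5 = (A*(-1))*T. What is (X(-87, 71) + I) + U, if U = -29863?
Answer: -24251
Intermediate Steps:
X(T, A) = -5 - A*T (X(T, A) = -5 + (A*(-1))*T = -5 + (-A)*T = -5 - A*T)
I = -560 (I = -80*7 = -560)
(X(-87, 71) + I) + U = ((-5 - 1*71*(-87)) - 560) - 29863 = ((-5 + 6177) - 560) - 29863 = (6172 - 560) - 29863 = 5612 - 29863 = -24251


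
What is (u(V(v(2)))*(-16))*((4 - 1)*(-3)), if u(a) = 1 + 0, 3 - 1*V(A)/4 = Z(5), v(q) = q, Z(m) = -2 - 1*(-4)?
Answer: 144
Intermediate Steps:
Z(m) = 2 (Z(m) = -2 + 4 = 2)
V(A) = 4 (V(A) = 12 - 4*2 = 12 - 8 = 4)
u(a) = 1
(u(V(v(2)))*(-16))*((4 - 1)*(-3)) = (1*(-16))*((4 - 1)*(-3)) = -48*(-3) = -16*(-9) = 144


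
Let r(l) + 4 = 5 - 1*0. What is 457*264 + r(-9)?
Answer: 120649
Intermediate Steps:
r(l) = 1 (r(l) = -4 + (5 - 1*0) = -4 + (5 + 0) = -4 + 5 = 1)
457*264 + r(-9) = 457*264 + 1 = 120648 + 1 = 120649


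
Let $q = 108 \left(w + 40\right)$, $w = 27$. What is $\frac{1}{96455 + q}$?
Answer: $\frac{1}{103691} \approx 9.644 \cdot 10^{-6}$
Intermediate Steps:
$q = 7236$ ($q = 108 \left(27 + 40\right) = 108 \cdot 67 = 7236$)
$\frac{1}{96455 + q} = \frac{1}{96455 + 7236} = \frac{1}{103691}$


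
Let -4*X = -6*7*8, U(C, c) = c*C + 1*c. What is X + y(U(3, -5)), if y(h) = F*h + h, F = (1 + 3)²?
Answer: -256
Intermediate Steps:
F = 16 (F = 4² = 16)
U(C, c) = c + C*c (U(C, c) = C*c + c = c + C*c)
y(h) = 17*h (y(h) = 16*h + h = 17*h)
X = 84 (X = -(-6*7)*8/4 = -(-21)*8/2 = -¼*(-336) = 84)
X + y(U(3, -5)) = 84 + 17*(-5*(1 + 3)) = 84 + 17*(-5*4) = 84 + 17*(-20) = 84 - 340 = -256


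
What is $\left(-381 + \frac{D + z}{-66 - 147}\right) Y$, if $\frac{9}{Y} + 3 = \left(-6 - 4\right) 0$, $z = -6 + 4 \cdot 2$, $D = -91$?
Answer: $\frac{81064}{71} \approx 1141.7$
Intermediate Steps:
$z = 2$ ($z = -6 + 8 = 2$)
$Y = -3$ ($Y = \frac{9}{-3 + \left(-6 - 4\right) 0} = \frac{9}{-3 - 0} = \frac{9}{-3 + 0} = \frac{9}{-3} = 9 \left(- \frac{1}{3}\right) = -3$)
$\left(-381 + \frac{D + z}{-66 - 147}\right) Y = \left(-381 + \frac{-91 + 2}{-66 - 147}\right) \left(-3\right) = \left(-381 - \frac{89}{-213}\right) \left(-3\right) = \left(-381 - - \frac{89}{213}\right) \left(-3\right) = \left(-381 + \frac{89}{213}\right) \left(-3\right) = \left(- \frac{81064}{213}\right) \left(-3\right) = \frac{81064}{71}$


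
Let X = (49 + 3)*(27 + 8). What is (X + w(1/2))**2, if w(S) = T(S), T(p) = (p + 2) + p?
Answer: 3323329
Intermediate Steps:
X = 1820 (X = 52*35 = 1820)
T(p) = 2 + 2*p (T(p) = (2 + p) + p = 2 + 2*p)
w(S) = 2 + 2*S
(X + w(1/2))**2 = (1820 + (2 + 2/2))**2 = (1820 + (2 + 2*(1/2)))**2 = (1820 + (2 + 1))**2 = (1820 + 3)**2 = 1823**2 = 3323329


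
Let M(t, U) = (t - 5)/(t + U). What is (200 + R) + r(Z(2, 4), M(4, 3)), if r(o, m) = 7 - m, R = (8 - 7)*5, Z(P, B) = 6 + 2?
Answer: 1485/7 ≈ 212.14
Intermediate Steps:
Z(P, B) = 8
M(t, U) = (-5 + t)/(U + t)
R = 5 (R = 1*5 = 5)
(200 + R) + r(Z(2, 4), M(4, 3)) = (200 + 5) + (7 - (-5 + 4)/(3 + 4)) = 205 + (7 - (-1)/7) = 205 + (7 - 1*(-⅐)) = 205 + (7 + ⅐) = 205 + 50/7 = 1485/7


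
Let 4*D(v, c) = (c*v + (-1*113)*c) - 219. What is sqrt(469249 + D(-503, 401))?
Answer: sqrt(1629761)/2 ≈ 638.31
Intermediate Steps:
D(v, c) = -219/4 - 113*c/4 + c*v/4 (D(v, c) = ((c*v + (-1*113)*c) - 219)/4 = ((c*v - 113*c) - 219)/4 = ((-113*c + c*v) - 219)/4 = (-219 - 113*c + c*v)/4 = -219/4 - 113*c/4 + c*v/4)
sqrt(469249 + D(-503, 401)) = sqrt(469249 + (-219/4 - 113/4*401 + (1/4)*401*(-503))) = sqrt(469249 + (-219/4 - 45313/4 - 201703/4)) = sqrt(469249 - 247235/4) = sqrt(1629761/4) = sqrt(1629761)/2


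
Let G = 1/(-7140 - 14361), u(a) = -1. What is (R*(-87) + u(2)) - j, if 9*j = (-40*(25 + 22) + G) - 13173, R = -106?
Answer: 2108001043/193509 ≈ 10894.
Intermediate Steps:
G = -1/21501 (G = 1/(-21501) = -1/21501 ≈ -4.6509e-5)
j = -323654554/193509 (j = ((-40*(25 + 22) - 1/21501) - 13173)/9 = ((-40*47 - 1/21501) - 13173)/9 = ((-1880 - 1/21501) - 13173)/9 = (-40421881/21501 - 13173)/9 = (⅑)*(-323654554/21501) = -323654554/193509 ≈ -1672.6)
(R*(-87) + u(2)) - j = (-106*(-87) - 1) - 1*(-323654554/193509) = (9222 - 1) + 323654554/193509 = 9221 + 323654554/193509 = 2108001043/193509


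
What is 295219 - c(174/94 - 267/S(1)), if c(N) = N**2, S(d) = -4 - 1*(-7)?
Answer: 635361555/2209 ≈ 2.8762e+5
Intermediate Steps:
S(d) = 3 (S(d) = -4 + 7 = 3)
295219 - c(174/94 - 267/S(1)) = 295219 - (174/94 - 267/3)**2 = 295219 - (174*(1/94) - 267*1/3)**2 = 295219 - (87/47 - 89)**2 = 295219 - (-4096/47)**2 = 295219 - 1*16777216/2209 = 295219 - 16777216/2209 = 635361555/2209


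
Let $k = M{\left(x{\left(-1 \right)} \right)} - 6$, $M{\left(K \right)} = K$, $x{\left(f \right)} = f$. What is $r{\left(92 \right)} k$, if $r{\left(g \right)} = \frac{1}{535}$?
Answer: $- \frac{7}{535} \approx -0.013084$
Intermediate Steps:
$r{\left(g \right)} = \frac{1}{535}$
$k = -7$ ($k = -1 - 6 = -7$)
$r{\left(92 \right)} k = \frac{1}{535} \left(-7\right) = - \frac{7}{535}$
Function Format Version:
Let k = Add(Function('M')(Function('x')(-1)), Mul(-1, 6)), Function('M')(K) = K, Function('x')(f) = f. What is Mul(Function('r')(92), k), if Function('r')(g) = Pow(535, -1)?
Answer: Rational(-7, 535) ≈ -0.013084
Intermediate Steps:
Function('r')(g) = Rational(1, 535)
k = -7 (k = Add(-1, Mul(-1, 6)) = Add(-1, -6) = -7)
Mul(Function('r')(92), k) = Mul(Rational(1, 535), -7) = Rational(-7, 535)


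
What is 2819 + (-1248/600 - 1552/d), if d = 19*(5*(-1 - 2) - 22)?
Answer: 49546169/17575 ≈ 2819.1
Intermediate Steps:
d = -703 (d = 19*(5*(-3) - 22) = 19*(-15 - 22) = 19*(-37) = -703)
2819 + (-1248/600 - 1552/d) = 2819 + (-1248/600 - 1552/(-703)) = 2819 + (-1248*1/600 - 1552*(-1/703)) = 2819 + (-52/25 + 1552/703) = 2819 + 2244/17575 = 49546169/17575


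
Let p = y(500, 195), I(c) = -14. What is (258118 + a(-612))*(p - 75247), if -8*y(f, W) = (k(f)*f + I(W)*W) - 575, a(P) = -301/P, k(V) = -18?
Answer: -10349939265323/544 ≈ -1.9026e+10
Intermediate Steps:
y(f, W) = 575/8 + 7*W/4 + 9*f/4 (y(f, W) = -((-18*f - 14*W) - 575)/8 = -(-575 - 18*f - 14*W)/8 = 575/8 + 7*W/4 + 9*f/4)
p = 12305/8 (p = 575/8 + (7/4)*195 + (9/4)*500 = 575/8 + 1365/4 + 1125 = 12305/8 ≈ 1538.1)
(258118 + a(-612))*(p - 75247) = (258118 - 301/(-612))*(12305/8 - 75247) = (258118 - 301*(-1/612))*(-589671/8) = (258118 + 301/612)*(-589671/8) = (157968517/612)*(-589671/8) = -10349939265323/544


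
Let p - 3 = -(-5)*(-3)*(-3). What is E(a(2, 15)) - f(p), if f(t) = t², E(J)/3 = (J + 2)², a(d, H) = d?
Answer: -2256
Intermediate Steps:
E(J) = 3*(2 + J)² (E(J) = 3*(J + 2)² = 3*(2 + J)²)
p = 48 (p = 3 - (-5)*(-3)*(-3) = 3 - 5*3*(-3) = 3 - 15*(-3) = 3 + 45 = 48)
E(a(2, 15)) - f(p) = 3*(2 + 2)² - 1*48² = 3*4² - 1*2304 = 3*16 - 2304 = 48 - 2304 = -2256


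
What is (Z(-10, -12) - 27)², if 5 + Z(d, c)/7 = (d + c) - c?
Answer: 17424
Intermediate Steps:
Z(d, c) = -35 + 7*d (Z(d, c) = -35 + 7*((d + c) - c) = -35 + 7*((c + d) - c) = -35 + 7*d)
(Z(-10, -12) - 27)² = ((-35 + 7*(-10)) - 27)² = ((-35 - 70) - 27)² = (-105 - 27)² = (-132)² = 17424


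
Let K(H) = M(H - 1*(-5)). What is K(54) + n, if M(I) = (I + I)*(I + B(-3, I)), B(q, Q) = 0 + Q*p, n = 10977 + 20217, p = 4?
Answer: 66004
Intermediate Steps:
n = 31194
B(q, Q) = 4*Q (B(q, Q) = 0 + Q*4 = 0 + 4*Q = 4*Q)
M(I) = 10*I**2 (M(I) = (I + I)*(I + 4*I) = (2*I)*(5*I) = 10*I**2)
K(H) = 10*(5 + H)**2 (K(H) = 10*(H - 1*(-5))**2 = 10*(H + 5)**2 = 10*(5 + H)**2)
K(54) + n = 10*(5 + 54)**2 + 31194 = 10*59**2 + 31194 = 10*3481 + 31194 = 34810 + 31194 = 66004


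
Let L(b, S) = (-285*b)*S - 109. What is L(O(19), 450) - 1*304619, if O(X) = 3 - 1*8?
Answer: 336522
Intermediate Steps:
O(X) = -5 (O(X) = 3 - 8 = -5)
L(b, S) = -109 - 285*S*b (L(b, S) = -285*S*b - 109 = -109 - 285*S*b)
L(O(19), 450) - 1*304619 = (-109 - 285*450*(-5)) - 1*304619 = (-109 + 641250) - 304619 = 641141 - 304619 = 336522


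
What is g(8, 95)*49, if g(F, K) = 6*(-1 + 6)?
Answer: 1470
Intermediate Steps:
g(F, K) = 30 (g(F, K) = 6*5 = 30)
g(8, 95)*49 = 30*49 = 1470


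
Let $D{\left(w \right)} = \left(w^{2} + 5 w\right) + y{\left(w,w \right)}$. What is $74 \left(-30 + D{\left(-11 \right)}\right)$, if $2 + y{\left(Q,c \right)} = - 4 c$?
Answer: $5772$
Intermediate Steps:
$y{\left(Q,c \right)} = -2 - 4 c$
$D{\left(w \right)} = -2 + w + w^{2}$ ($D{\left(w \right)} = \left(w^{2} + 5 w\right) - \left(2 + 4 w\right) = -2 + w + w^{2}$)
$74 \left(-30 + D{\left(-11 \right)}\right) = 74 \left(-30 - \left(13 - 121\right)\right) = 74 \left(-30 - -108\right) = 74 \left(-30 + 108\right) = 74 \cdot 78 = 5772$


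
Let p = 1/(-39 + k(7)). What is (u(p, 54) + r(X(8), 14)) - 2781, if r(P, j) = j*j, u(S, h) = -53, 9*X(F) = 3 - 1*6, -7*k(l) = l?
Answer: -2638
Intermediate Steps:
k(l) = -l/7
X(F) = -1/3 (X(F) = (3 - 1*6)/9 = (3 - 6)/9 = (1/9)*(-3) = -1/3)
p = -1/40 (p = 1/(-39 - 1/7*7) = 1/(-39 - 1) = 1/(-40) = -1/40 ≈ -0.025000)
r(P, j) = j**2
(u(p, 54) + r(X(8), 14)) - 2781 = (-53 + 14**2) - 2781 = (-53 + 196) - 2781 = 143 - 2781 = -2638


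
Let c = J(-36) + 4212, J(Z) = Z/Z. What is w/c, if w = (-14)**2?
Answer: 196/4213 ≈ 0.046523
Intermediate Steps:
J(Z) = 1
c = 4213 (c = 1 + 4212 = 4213)
w = 196
w/c = 196/4213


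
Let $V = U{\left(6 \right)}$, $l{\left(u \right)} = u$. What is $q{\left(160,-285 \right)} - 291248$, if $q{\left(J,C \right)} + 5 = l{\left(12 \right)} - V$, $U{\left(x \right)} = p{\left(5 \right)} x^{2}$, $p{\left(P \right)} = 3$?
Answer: $-291349$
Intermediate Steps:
$U{\left(x \right)} = 3 x^{2}$
$V = 108$ ($V = 3 \cdot 6^{2} = 3 \cdot 36 = 108$)
$q{\left(J,C \right)} = -101$ ($q{\left(J,C \right)} = -5 + \left(12 - 108\right) = -5 - 96 = -101$)
$q{\left(160,-285 \right)} - 291248 = -101 - 291248 = -291349$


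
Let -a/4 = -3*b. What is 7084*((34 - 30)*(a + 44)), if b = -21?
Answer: -5893888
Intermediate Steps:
a = -252 (a = -(-12)*(-21) = -4*63 = -252)
7084*((34 - 30)*(a + 44)) = 7084*((34 - 30)*(-252 + 44)) = 7084*(4*(-208)) = 7084*(-832) = -5893888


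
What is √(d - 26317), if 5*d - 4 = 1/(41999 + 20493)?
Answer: I*√642320885760865/156230 ≈ 162.22*I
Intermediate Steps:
d = 249969/312460 (d = ⅘ + 1/(5*(41999 + 20493)) = ⅘ + (⅕)/62492 = ⅘ + (⅕)*(1/62492) = ⅘ + 1/312460 = 249969/312460 ≈ 0.80000)
√(d - 26317) = √(249969/312460 - 26317) = √(-8222759851/312460) = I*√642320885760865/156230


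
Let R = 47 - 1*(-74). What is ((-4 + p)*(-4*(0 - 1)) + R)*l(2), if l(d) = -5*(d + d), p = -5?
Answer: -1700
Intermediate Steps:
l(d) = -10*d
R = 121 (R = 47 + 74 = 121)
((-4 + p)*(-4*(0 - 1)) + R)*l(2) = ((-4 - 5)*(-4*(0 - 1)) + 121)*(-10*2) = (-(-36)*(-1) + 121)*(-20) = (-9*4 + 121)*(-20) = (-36 + 121)*(-20) = 85*(-20) = -1700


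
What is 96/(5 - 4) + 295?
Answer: 391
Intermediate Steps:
96/(5 - 4) + 295 = 96/1 + 295 = 96*1 + 295 = 96 + 295 = 391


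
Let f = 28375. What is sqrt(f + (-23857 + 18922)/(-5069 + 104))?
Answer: 3*sqrt(345433586)/331 ≈ 168.45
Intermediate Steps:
sqrt(f + (-23857 + 18922)/(-5069 + 104)) = sqrt(28375 + (-23857 + 18922)/(-5069 + 104)) = sqrt(28375 - 4935/(-4965)) = sqrt(28375 - 4935*(-1/4965)) = sqrt(28375 + 329/331) = sqrt(9392454/331) = 3*sqrt(345433586)/331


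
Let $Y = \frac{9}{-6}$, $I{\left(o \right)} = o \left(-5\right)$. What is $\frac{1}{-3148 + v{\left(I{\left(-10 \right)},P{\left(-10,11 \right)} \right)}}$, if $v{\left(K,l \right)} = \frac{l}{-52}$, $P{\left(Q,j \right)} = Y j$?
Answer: $- \frac{104}{327359} \approx -0.00031769$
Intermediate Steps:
$I{\left(o \right)} = - 5 o$
$Y = - \frac{3}{2}$ ($Y = 9 \left(- \frac{1}{6}\right) = - \frac{3}{2} \approx -1.5$)
$P{\left(Q,j \right)} = - \frac{3 j}{2}$
$v{\left(K,l \right)} = - \frac{l}{52}$ ($v{\left(K,l \right)} = l \left(- \frac{1}{52}\right) = - \frac{l}{52}$)
$\frac{1}{-3148 + v{\left(I{\left(-10 \right)},P{\left(-10,11 \right)} \right)}} = \frac{1}{-3148 - \frac{\left(- \frac{3}{2}\right) 11}{52}} = \frac{1}{-3148 - - \frac{33}{104}} = \frac{1}{-3148 + \frac{33}{104}} = \frac{1}{- \frac{327359}{104}} = - \frac{104}{327359}$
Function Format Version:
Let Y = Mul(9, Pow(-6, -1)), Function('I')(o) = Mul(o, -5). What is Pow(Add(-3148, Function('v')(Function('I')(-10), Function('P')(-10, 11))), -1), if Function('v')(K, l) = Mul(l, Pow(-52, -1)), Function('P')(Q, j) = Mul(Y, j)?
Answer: Rational(-104, 327359) ≈ -0.00031769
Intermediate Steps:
Function('I')(o) = Mul(-5, o)
Y = Rational(-3, 2) (Y = Mul(9, Rational(-1, 6)) = Rational(-3, 2) ≈ -1.5000)
Function('P')(Q, j) = Mul(Rational(-3, 2), j)
Function('v')(K, l) = Mul(Rational(-1, 52), l) (Function('v')(K, l) = Mul(l, Rational(-1, 52)) = Mul(Rational(-1, 52), l))
Pow(Add(-3148, Function('v')(Function('I')(-10), Function('P')(-10, 11))), -1) = Pow(Add(-3148, Mul(Rational(-1, 52), Mul(Rational(-3, 2), 11))), -1) = Pow(Add(-3148, Mul(Rational(-1, 52), Rational(-33, 2))), -1) = Pow(Add(-3148, Rational(33, 104)), -1) = Pow(Rational(-327359, 104), -1) = Rational(-104, 327359)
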